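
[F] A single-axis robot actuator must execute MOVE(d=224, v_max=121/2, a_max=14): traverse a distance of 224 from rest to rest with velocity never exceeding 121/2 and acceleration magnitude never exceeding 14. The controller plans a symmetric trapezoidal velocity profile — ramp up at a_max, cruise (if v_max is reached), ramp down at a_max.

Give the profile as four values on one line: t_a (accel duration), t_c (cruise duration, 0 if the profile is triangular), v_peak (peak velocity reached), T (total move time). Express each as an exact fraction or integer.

t_a=4 t_c=0 v_peak=56 T=8

v_max²/a_max = (121/2)²/14 = 14641/56
224 < 14641/56 → triangular
v_peak = √(224·14) = √3136 = 56
t_a = 56/14 = 4; t_c = 0
T = 2·4 = 8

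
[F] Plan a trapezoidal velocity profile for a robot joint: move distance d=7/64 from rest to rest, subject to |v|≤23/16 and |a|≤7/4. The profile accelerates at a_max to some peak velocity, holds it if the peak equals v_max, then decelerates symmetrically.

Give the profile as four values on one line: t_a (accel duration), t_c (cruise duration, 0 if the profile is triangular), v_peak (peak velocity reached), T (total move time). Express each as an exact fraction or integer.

v_max²/a_max = (23/16)²/(7/4) = 529/448
7/64 < 529/448 ⇒ no cruise
v_peak = √(7/64·7/4) = √(49/256) = 7/16
t_a = (7/16)/(7/4) = 1/4; t_c = 0
T = 2·1/4 = 1/2

t_a=1/4 t_c=0 v_peak=7/16 T=1/2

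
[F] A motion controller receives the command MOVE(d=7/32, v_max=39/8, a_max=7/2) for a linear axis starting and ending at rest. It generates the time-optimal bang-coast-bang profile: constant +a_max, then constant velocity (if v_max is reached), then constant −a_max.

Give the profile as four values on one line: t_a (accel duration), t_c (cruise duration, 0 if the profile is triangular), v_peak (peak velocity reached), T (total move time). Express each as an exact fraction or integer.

v_max²/a_max = (39/8)²/(7/2) = 1521/224
7/32 < 1521/224 → triangular
v_peak = √(7/32·7/2) = √(49/64) = 7/8
t_a = (7/8)/(7/2) = 1/4; t_c = 0
T = 2·1/4 = 1/2

t_a=1/4 t_c=0 v_peak=7/8 T=1/2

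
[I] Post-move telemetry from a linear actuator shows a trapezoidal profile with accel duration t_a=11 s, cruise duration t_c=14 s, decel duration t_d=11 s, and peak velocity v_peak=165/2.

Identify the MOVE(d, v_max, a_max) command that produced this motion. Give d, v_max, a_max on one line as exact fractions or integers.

a_max = (165/2)/11 = 15/2
d_a = ½·165/2·11 = 1815/4; d_c = 165/2·14 = 1155
d = 2·1815/4 + 1155 = 4125/2
t_c = 14 > 0 → v_max = v_peak = 165/2

d=4125/2 v_max=165/2 a_max=15/2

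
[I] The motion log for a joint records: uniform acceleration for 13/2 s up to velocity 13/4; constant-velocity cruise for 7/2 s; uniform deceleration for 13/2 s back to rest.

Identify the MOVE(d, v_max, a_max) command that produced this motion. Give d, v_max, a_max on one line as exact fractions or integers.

d=65/2 v_max=13/4 a_max=1/2

a_max = (13/4)/(13/2) = 1/2
d_a = ½·13/4·13/2 = 169/16; d_c = 13/4·7/2 = 91/8
d = 2·169/16 + 91/8 = 65/2
t_c = 7/2 > 0 ⇒ limit active, v_max = 13/4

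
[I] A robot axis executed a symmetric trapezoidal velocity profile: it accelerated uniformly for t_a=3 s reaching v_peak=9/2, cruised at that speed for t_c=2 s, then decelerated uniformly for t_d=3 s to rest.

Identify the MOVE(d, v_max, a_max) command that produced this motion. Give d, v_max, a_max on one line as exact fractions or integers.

a_max = (9/2)/3 = 3/2
d_a = ½·9/2·3 = 27/4; d_c = 9/2·2 = 9
d = 2·27/4 + 9 = 45/2
t_c = 2 > 0 → v_max = v_peak = 9/2

d=45/2 v_max=9/2 a_max=3/2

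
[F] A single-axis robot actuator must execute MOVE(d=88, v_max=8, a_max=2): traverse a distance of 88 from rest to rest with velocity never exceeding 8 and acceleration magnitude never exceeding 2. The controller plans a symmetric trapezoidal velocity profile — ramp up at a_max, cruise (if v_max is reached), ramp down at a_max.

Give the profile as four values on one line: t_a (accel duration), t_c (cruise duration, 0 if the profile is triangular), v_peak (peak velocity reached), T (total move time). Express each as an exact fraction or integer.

vₘ²/aₘ = 8²/2 = 32
88 ≥ 32 → trapezoidal
t_a = 8/2 = 4; v_peak = 8
d_cruise = 88 − 32 = 56; t_c = 56/8 = 7
T = 2·4 + 7 = 15

t_a=4 t_c=7 v_peak=8 T=15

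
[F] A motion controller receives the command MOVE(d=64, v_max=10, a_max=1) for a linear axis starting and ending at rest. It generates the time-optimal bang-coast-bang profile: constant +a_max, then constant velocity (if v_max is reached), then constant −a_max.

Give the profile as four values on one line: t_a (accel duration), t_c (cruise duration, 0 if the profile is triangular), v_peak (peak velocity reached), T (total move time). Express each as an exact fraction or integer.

v_max²/a_max = 10²/1 = 100
64 < 100 so t_c = 0
v_peak = √(64·1) = √64 = 8
t_a = 8/1 = 8; t_c = 0
T = 2·8 = 16

t_a=8 t_c=0 v_peak=8 T=16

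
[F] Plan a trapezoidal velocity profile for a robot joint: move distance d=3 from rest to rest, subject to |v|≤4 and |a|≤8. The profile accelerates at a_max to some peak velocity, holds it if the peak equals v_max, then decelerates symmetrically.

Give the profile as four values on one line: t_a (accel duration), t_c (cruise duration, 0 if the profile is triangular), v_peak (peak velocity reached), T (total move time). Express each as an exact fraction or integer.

t_a=1/2 t_c=1/4 v_peak=4 T=5/4

(v_max)²/a_max = 4²/8 = 2
3 ≥ 2 → trapezoidal
t_a = 4/8 = 1/2; v_peak = 4
d_cruise = 3 − 2 = 1; t_c = 1/4
T = 2·1/2 + 1/4 = 5/4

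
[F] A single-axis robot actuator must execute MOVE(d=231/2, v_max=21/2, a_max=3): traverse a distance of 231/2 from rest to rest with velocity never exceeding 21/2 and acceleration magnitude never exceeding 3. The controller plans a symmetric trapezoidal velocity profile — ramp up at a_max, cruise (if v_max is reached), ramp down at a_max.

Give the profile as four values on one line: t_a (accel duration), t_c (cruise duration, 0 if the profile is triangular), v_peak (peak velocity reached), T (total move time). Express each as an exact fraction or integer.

t_a=7/2 t_c=15/2 v_peak=21/2 T=29/2

(v_max)²/a_max = (21/2)²/3 = 147/4
231/2 ≥ 147/4 so v_max reached
t_a = (21/2)/3 = 7/2; v_peak = 21/2
d_cruise = 231/2 − 147/4 = 315/4; t_c = (315/4)/(21/2) = 15/2
T = 2·7/2 + 15/2 = 29/2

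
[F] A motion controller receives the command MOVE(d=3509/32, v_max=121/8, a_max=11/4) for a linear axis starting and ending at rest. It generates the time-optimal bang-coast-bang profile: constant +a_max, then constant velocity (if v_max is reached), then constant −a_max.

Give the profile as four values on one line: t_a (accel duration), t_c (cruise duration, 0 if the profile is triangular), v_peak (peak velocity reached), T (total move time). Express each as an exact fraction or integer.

t_a=11/2 t_c=7/4 v_peak=121/8 T=51/4

vₘ²/aₘ = (121/8)²/(11/4) = 1331/16
3509/32 ≥ 1331/16 so v_max reached
t_a = (121/8)/(11/4) = 11/2; v_peak = 121/8
d_cruise = 3509/32 − 1331/16 = 847/32; t_c = (847/32)/(121/8) = 7/4
T = 2·11/2 + 7/4 = 51/4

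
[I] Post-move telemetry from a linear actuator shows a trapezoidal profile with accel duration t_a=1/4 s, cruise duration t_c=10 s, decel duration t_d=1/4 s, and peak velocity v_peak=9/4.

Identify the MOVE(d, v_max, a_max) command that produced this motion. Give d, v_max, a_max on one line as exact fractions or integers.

a_max = (9/4)/(1/4) = 9
d_a = ½·9/4·1/4 = 9/32; d_c = 9/4·10 = 45/2
d = 2·9/32 + 45/2 = 369/16
t_c = 10 > 0 so v_max = 9/4

d=369/16 v_max=9/4 a_max=9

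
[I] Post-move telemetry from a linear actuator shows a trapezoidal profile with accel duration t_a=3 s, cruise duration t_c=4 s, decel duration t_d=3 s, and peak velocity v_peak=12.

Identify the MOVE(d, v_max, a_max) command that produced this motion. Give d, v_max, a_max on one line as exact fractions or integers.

d=84 v_max=12 a_max=4

a_max = 12/3 = 4
d_a = ½·12·3 = 18; d_c = 12·4 = 48
d = 2·18 + 48 = 84
t_c = 4 > 0 → v_max = v_peak = 12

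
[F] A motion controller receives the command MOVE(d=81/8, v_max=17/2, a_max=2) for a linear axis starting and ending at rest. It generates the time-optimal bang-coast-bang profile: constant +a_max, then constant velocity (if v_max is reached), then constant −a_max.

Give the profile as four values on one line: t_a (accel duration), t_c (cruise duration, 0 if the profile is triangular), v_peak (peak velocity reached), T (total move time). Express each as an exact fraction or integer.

vₘ²/aₘ = (17/2)²/2 = 289/8
81/8 < 289/8 → triangular
v_peak = √(81/8·2) = √(81/4) = 9/2
t_a = (9/2)/2 = 9/4; t_c = 0
T = 2·9/4 = 9/2

t_a=9/4 t_c=0 v_peak=9/2 T=9/2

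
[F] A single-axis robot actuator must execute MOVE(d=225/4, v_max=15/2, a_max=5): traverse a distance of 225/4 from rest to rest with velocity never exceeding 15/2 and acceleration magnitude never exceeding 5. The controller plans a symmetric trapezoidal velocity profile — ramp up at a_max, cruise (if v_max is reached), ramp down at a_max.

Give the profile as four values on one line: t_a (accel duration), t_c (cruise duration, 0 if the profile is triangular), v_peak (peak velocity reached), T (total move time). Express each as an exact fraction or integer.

t_a=3/2 t_c=6 v_peak=15/2 T=9

vₘ²/aₘ = (15/2)²/5 = 45/4
225/4 ≥ 45/4 ⇒ cruise phase
t_a = (15/2)/5 = 3/2; v_peak = 15/2
d_cruise = 225/4 − 45/4 = 45; t_c = 45/(15/2) = 6
T = 2·3/2 + 6 = 9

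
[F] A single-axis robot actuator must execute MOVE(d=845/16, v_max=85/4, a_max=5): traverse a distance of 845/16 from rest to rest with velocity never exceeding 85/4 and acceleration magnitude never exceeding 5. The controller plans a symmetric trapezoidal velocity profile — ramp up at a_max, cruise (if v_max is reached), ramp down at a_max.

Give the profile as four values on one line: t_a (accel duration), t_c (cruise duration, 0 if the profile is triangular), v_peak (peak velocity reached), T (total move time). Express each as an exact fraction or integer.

t_a=13/4 t_c=0 v_peak=65/4 T=13/2

(v_max)²/a_max = (85/4)²/5 = 1445/16
845/16 < 1445/16 so t_c = 0
v_peak = √(845/16·5) = √(4225/16) = 65/4
t_a = (65/4)/5 = 13/4; t_c = 0
T = 2·13/4 = 13/2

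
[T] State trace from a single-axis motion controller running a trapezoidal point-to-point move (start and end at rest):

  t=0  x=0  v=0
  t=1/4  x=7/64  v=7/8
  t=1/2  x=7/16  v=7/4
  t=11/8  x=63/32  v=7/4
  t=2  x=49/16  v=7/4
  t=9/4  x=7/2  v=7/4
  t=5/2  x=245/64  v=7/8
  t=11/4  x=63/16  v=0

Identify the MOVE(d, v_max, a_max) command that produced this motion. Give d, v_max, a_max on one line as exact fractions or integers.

final state: t=11/4, x=63/16, v=0 → d = 63/16
a_max = (7/8−0)/(1/4−0) = 7/2
max v = 7/4 over t∈[1/2,9/4] → v_max = 7/4
check: 7/4·(1/2+7/4) = 63/16 ✓

d=63/16 v_max=7/4 a_max=7/2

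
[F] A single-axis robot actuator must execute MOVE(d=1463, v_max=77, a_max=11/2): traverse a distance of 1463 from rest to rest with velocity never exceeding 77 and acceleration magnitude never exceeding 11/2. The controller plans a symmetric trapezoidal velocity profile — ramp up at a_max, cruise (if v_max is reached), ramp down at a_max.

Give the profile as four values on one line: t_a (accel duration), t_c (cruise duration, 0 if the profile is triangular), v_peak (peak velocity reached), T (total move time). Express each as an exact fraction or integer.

vₘ²/aₘ = 77²/(11/2) = 1078
1463 ≥ 1078 so v_max reached
t_a = 77/(11/2) = 14; v_peak = 77
d_cruise = 1463 − 1078 = 385; t_c = 385/77 = 5
T = 2·14 + 5 = 33

t_a=14 t_c=5 v_peak=77 T=33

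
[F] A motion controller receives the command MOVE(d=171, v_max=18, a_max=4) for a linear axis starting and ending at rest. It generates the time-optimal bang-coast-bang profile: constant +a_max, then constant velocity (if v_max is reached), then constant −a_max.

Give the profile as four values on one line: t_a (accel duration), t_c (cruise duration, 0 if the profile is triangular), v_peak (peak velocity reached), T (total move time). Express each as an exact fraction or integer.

t_a=9/2 t_c=5 v_peak=18 T=14

v_max²/a_max = 18²/4 = 81
171 ≥ 81 so v_max reached
t_a = 18/4 = 9/2; v_peak = 18
d_cruise = 171 − 81 = 90; t_c = 90/18 = 5
T = 2·9/2 + 5 = 14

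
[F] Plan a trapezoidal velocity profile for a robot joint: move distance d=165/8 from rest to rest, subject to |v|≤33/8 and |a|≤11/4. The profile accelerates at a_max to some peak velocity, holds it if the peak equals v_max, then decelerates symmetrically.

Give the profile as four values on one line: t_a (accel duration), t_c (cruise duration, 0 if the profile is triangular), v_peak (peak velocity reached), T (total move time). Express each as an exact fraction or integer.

t_a=3/2 t_c=7/2 v_peak=33/8 T=13/2

v_max²/a_max = (33/8)²/(11/4) = 99/16
165/8 ≥ 99/16 so v_max reached
t_a = (33/8)/(11/4) = 3/2; v_peak = 33/8
d_cruise = 165/8 − 99/16 = 231/16; t_c = (231/16)/(33/8) = 7/2
T = 2·3/2 + 7/2 = 13/2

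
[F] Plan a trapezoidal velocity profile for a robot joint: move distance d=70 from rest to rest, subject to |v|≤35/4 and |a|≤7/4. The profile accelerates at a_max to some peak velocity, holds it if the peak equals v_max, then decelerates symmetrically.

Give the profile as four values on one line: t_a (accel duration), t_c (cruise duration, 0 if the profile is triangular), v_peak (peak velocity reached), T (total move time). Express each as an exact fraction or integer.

(v_max)²/a_max = (35/4)²/(7/4) = 175/4
70 ≥ 175/4 so v_max reached
t_a = (35/4)/(7/4) = 5; v_peak = 35/4
d_cruise = 70 − 175/4 = 105/4; t_c = (105/4)/(35/4) = 3
T = 2·5 + 3 = 13

t_a=5 t_c=3 v_peak=35/4 T=13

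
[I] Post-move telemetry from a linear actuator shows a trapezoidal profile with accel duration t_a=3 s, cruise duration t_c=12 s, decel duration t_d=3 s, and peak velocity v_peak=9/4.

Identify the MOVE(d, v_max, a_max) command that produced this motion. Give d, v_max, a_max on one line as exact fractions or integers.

d=135/4 v_max=9/4 a_max=3/4

a_max = (9/4)/3 = 3/4
d_a = ½·9/4·3 = 27/8; d_c = 9/4·12 = 27
d = 2·27/8 + 27 = 135/4
t_c = 12 > 0 so v_max = 9/4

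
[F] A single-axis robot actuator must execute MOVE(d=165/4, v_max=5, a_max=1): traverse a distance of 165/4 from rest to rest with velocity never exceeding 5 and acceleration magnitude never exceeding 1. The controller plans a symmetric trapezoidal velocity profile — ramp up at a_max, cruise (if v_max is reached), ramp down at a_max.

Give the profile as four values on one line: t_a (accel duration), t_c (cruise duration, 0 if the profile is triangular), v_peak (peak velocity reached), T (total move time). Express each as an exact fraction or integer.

(v_max)²/a_max = 5²/1 = 25
165/4 ≥ 25 so v_max reached
t_a = 5/1 = 5; v_peak = 5
d_cruise = 165/4 − 25 = 65/4; t_c = (65/4)/5 = 13/4
T = 2·5 + 13/4 = 53/4

t_a=5 t_c=13/4 v_peak=5 T=53/4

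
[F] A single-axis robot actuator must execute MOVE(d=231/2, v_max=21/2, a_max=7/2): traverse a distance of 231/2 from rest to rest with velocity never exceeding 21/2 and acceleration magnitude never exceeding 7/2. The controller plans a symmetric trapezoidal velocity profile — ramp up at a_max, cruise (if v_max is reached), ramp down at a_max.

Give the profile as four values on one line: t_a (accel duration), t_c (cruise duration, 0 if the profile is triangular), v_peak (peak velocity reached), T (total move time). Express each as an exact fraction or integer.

t_a=3 t_c=8 v_peak=21/2 T=14

vₘ²/aₘ = (21/2)²/(7/2) = 63/2
231/2 ≥ 63/2 so v_max reached
t_a = (21/2)/(7/2) = 3; v_peak = 21/2
d_cruise = 231/2 − 63/2 = 84; t_c = 84/(21/2) = 8
T = 2·3 + 8 = 14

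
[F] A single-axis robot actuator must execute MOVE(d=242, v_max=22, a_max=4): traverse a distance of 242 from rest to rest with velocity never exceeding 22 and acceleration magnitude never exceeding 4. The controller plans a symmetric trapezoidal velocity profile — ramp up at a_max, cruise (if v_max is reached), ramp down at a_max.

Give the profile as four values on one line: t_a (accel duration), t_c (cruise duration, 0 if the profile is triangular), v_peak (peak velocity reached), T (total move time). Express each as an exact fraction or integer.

t_a=11/2 t_c=11/2 v_peak=22 T=33/2

(v_max)²/a_max = 22²/4 = 121
242 ≥ 121 ⇒ cruise phase
t_a = 22/4 = 11/2; v_peak = 22
d_cruise = 242 − 121 = 121; t_c = 121/22 = 11/2
T = 2·11/2 + 11/2 = 33/2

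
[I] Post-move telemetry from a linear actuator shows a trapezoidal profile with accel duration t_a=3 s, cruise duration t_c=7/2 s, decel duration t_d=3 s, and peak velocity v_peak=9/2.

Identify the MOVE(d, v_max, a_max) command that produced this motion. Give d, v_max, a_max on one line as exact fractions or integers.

a_max = (9/2)/3 = 3/2
d_a = ½·9/2·3 = 27/4; d_c = 9/2·7/2 = 63/4
d = 2·27/4 + 63/4 = 117/4
t_c = 7/2 > 0 ⇒ limit active, v_max = 9/2

d=117/4 v_max=9/2 a_max=3/2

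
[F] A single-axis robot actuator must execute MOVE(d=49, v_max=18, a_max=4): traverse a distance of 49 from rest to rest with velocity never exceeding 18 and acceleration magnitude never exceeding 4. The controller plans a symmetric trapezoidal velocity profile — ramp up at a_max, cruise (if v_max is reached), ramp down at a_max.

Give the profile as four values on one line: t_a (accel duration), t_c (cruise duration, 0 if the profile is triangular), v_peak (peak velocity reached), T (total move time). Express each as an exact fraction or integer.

(v_max)²/a_max = 18²/4 = 81
49 < 81 ⇒ no cruise
v_peak = √(49·4) = √196 = 14
t_a = 14/4 = 7/2; t_c = 0
T = 2·7/2 = 7

t_a=7/2 t_c=0 v_peak=14 T=7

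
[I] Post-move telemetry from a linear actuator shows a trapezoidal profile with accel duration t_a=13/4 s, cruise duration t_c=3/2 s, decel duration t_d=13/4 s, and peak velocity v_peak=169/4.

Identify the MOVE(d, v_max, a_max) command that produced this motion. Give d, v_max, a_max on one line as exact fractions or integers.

d=3211/16 v_max=169/4 a_max=13

a_max = (169/4)/(13/4) = 13
d_a = ½·169/4·13/4 = 2197/32; d_c = 169/4·3/2 = 507/8
d = 2·2197/32 + 507/8 = 3211/16
t_c = 3/2 > 0 → v_max = v_peak = 169/4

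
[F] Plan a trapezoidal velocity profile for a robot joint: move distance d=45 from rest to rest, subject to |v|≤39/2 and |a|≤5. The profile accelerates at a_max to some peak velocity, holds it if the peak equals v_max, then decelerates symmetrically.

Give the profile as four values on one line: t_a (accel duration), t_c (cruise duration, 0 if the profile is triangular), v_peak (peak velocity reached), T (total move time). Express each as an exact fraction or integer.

(v_max)²/a_max = (39/2)²/5 = 1521/20
45 < 1521/20 ⇒ no cruise
v_peak = √(45·5) = √225 = 15
t_a = 15/5 = 3; t_c = 0
T = 2·3 = 6

t_a=3 t_c=0 v_peak=15 T=6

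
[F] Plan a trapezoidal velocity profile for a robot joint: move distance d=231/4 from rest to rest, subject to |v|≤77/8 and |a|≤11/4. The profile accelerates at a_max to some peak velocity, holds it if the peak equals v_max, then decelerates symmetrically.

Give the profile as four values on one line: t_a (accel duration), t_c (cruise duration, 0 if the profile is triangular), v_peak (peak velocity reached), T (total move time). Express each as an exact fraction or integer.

t_a=7/2 t_c=5/2 v_peak=77/8 T=19/2

(v_max)²/a_max = (77/8)²/(11/4) = 539/16
231/4 ≥ 539/16 ⇒ cruise phase
t_a = (77/8)/(11/4) = 7/2; v_peak = 77/8
d_cruise = 231/4 − 539/16 = 385/16; t_c = (385/16)/(77/8) = 5/2
T = 2·7/2 + 5/2 = 19/2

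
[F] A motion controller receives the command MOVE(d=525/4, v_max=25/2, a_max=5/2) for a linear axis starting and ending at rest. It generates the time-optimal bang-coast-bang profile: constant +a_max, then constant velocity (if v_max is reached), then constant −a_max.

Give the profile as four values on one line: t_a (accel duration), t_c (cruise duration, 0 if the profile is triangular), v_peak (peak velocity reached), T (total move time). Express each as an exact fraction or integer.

t_a=5 t_c=11/2 v_peak=25/2 T=31/2

v_max²/a_max = (25/2)²/(5/2) = 125/2
525/4 ≥ 125/2 so v_max reached
t_a = (25/2)/(5/2) = 5; v_peak = 25/2
d_cruise = 525/4 − 125/2 = 275/4; t_c = (275/4)/(25/2) = 11/2
T = 2·5 + 11/2 = 31/2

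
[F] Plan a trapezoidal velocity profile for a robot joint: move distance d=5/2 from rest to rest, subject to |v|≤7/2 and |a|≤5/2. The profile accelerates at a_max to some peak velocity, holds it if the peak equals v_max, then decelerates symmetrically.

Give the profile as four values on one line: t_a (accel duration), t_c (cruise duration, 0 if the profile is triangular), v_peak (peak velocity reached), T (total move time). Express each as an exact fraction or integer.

t_a=1 t_c=0 v_peak=5/2 T=2

(v_max)²/a_max = (7/2)²/(5/2) = 49/10
5/2 < 49/10 ⇒ no cruise
v_peak = √(5/2·5/2) = √(25/4) = 5/2
t_a = (5/2)/(5/2) = 1; t_c = 0
T = 2·1 = 2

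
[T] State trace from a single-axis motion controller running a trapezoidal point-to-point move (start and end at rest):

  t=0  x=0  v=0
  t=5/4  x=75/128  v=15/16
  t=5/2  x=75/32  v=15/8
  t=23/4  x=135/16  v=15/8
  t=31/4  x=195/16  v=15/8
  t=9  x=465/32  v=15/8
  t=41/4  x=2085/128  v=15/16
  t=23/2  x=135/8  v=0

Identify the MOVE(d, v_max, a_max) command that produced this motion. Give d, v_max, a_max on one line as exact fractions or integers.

d=135/8 v_max=15/8 a_max=3/4

final state: t=23/2, x=135/8, v=0 → d = 135/8
a_max = (15/16−0)/(5/4−0) = 3/4
max v = 15/8 over t∈[5/2,9] → v_max = 15/8
check: 15/8·(5/2+13/2) = 135/8 ✓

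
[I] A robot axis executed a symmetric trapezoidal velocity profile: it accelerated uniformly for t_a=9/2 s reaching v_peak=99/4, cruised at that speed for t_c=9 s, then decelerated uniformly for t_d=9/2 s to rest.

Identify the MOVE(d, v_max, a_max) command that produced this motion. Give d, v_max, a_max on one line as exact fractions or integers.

d=2673/8 v_max=99/4 a_max=11/2

a_max = (99/4)/(9/2) = 11/2
d_a = ½·99/4·9/2 = 891/16; d_c = 99/4·9 = 891/4
d = 2·891/16 + 891/4 = 2673/8
t_c = 9 > 0 ⇒ limit active, v_max = 99/4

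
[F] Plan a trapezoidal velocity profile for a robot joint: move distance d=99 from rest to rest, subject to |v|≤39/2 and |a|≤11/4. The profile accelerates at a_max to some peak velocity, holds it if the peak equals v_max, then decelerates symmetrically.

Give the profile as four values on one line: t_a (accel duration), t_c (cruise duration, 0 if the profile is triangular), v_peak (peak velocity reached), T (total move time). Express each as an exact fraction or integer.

t_a=6 t_c=0 v_peak=33/2 T=12

vₘ²/aₘ = (39/2)²/(11/4) = 1521/11
99 < 1521/11 so t_c = 0
v_peak = √(99·11/4) = √(1089/4) = 33/2
t_a = (33/2)/(11/4) = 6; t_c = 0
T = 2·6 = 12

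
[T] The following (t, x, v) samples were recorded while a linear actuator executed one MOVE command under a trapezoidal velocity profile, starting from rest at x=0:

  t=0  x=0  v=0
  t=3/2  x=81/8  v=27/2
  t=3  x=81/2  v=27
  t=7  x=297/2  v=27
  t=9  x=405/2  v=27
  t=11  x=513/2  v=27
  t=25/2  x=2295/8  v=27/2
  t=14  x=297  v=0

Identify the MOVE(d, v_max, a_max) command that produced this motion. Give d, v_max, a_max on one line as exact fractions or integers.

final state: t=14, x=297, v=0 → d = 297
a_max = (27/2−0)/(3/2−0) = 9
max v = 27 over t∈[3,11] → v_max = 27
check: 27·(3+8) = 297 ✓

d=297 v_max=27 a_max=9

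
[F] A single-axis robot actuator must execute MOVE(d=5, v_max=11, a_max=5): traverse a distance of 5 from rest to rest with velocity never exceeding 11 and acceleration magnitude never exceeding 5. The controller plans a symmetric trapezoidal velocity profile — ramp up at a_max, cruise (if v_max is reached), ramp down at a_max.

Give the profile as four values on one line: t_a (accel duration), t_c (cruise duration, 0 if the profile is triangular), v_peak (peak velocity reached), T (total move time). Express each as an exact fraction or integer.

vₘ²/aₘ = 11²/5 = 121/5
5 < 121/5 so t_c = 0
v_peak = √(5·5) = √25 = 5
t_a = 5/5 = 1; t_c = 0
T = 2·1 = 2

t_a=1 t_c=0 v_peak=5 T=2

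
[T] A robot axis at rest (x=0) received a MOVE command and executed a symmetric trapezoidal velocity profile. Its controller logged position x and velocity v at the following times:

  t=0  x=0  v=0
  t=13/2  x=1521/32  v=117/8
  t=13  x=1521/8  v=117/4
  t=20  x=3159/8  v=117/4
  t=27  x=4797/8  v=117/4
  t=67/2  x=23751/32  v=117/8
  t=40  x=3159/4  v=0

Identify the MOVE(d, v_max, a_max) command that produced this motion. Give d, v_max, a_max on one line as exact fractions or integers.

d=3159/4 v_max=117/4 a_max=9/4

final state: t=40, x=3159/4, v=0 → d = 3159/4
a_max = (117/8−0)/(13/2−0) = 9/4
max v = 117/4 over t∈[13,27] → v_max = 117/4
check: 117/4·(13+14) = 3159/4 ✓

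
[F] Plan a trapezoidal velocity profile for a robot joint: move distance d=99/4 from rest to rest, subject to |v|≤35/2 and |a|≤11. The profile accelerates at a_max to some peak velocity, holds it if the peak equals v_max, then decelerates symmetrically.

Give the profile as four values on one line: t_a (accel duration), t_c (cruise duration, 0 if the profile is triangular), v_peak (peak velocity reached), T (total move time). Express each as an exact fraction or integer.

v_max²/a_max = (35/2)²/11 = 1225/44
99/4 < 1225/44 ⇒ no cruise
v_peak = √(99/4·11) = √(1089/4) = 33/2
t_a = (33/2)/11 = 3/2; t_c = 0
T = 2·3/2 = 3

t_a=3/2 t_c=0 v_peak=33/2 T=3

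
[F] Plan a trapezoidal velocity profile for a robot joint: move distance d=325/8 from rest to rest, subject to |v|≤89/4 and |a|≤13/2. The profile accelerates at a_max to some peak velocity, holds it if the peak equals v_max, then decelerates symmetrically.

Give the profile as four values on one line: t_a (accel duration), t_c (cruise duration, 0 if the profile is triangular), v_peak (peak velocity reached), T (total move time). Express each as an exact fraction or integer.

t_a=5/2 t_c=0 v_peak=65/4 T=5

v_max²/a_max = (89/4)²/(13/2) = 7921/104
325/8 < 7921/104 ⇒ no cruise
v_peak = √(325/8·13/2) = √(4225/16) = 65/4
t_a = (65/4)/(13/2) = 5/2; t_c = 0
T = 2·5/2 = 5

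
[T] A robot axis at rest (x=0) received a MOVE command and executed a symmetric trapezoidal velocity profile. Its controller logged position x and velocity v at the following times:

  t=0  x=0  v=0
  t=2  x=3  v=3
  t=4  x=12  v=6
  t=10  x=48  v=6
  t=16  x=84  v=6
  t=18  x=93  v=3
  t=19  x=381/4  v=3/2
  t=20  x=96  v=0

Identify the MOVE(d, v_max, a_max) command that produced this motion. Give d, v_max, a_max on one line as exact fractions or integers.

final state: t=20, x=96, v=0 → d = 96
a_max = (3−0)/(2−0) = 3/2
max v = 6 over t∈[4,16] → v_max = 6
check: 6·(4+12) = 96 ✓

d=96 v_max=6 a_max=3/2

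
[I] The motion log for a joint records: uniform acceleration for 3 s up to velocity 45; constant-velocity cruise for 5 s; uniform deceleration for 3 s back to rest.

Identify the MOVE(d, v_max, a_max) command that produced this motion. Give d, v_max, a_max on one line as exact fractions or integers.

d=360 v_max=45 a_max=15

a_max = 45/3 = 15
d_a = ½·45·3 = 135/2; d_c = 45·5 = 225
d = 2·135/2 + 225 = 360
t_c = 5 > 0 → v_max = v_peak = 45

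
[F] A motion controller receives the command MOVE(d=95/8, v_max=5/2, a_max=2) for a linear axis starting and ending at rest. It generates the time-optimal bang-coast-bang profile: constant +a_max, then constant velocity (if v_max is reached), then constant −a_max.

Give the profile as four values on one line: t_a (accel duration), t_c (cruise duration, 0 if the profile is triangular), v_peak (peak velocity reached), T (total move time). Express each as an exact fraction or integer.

v_max²/a_max = (5/2)²/2 = 25/8
95/8 ≥ 25/8 → trapezoidal
t_a = (5/2)/2 = 5/4; v_peak = 5/2
d_cruise = 95/8 − 25/8 = 35/4; t_c = (35/4)/(5/2) = 7/2
T = 2·5/4 + 7/2 = 6

t_a=5/4 t_c=7/2 v_peak=5/2 T=6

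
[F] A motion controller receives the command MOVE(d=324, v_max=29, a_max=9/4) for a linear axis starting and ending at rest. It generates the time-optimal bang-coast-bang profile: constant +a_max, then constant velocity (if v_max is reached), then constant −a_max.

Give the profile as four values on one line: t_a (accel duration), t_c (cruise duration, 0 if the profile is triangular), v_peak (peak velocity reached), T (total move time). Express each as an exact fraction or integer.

vₘ²/aₘ = 29²/(9/4) = 3364/9
324 < 3364/9 so t_c = 0
v_peak = √(324·9/4) = √729 = 27
t_a = 27/(9/4) = 12; t_c = 0
T = 2·12 = 24

t_a=12 t_c=0 v_peak=27 T=24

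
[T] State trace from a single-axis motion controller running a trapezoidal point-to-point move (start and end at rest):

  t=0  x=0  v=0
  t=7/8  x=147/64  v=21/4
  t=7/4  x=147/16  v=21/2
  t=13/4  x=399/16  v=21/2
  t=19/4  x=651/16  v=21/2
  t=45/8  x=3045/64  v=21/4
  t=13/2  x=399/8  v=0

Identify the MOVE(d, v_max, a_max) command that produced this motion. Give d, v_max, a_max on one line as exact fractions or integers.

final state: t=13/2, x=399/8, v=0 → d = 399/8
a_max = (21/4−0)/(7/8−0) = 6
max v = 21/2 over t∈[7/4,19/4] → v_max = 21/2
check: 21/2·(7/4+3) = 399/8 ✓

d=399/8 v_max=21/2 a_max=6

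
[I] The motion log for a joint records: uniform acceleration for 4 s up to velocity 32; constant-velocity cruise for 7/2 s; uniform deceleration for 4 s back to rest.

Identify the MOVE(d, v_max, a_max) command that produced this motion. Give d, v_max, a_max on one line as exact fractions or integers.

d=240 v_max=32 a_max=8

a_max = 32/4 = 8
d_a = ½·32·4 = 64; d_c = 32·7/2 = 112
d = 2·64 + 112 = 240
t_c = 7/2 > 0 → v_max = v_peak = 32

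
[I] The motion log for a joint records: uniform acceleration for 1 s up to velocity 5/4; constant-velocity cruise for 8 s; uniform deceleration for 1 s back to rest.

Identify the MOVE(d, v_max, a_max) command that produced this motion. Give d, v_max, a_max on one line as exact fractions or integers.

d=45/4 v_max=5/4 a_max=5/4

a_max = (5/4)/1 = 5/4
d_a = ½·5/4·1 = 5/8; d_c = 5/4·8 = 10
d = 2·5/8 + 10 = 45/4
t_c = 8 > 0 so v_max = 5/4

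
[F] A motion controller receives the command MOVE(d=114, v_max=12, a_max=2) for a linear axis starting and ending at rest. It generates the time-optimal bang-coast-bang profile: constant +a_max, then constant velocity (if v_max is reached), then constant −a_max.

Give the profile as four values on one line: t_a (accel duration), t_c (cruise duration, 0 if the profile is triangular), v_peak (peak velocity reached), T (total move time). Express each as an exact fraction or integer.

(v_max)²/a_max = 12²/2 = 72
114 ≥ 72 ⇒ cruise phase
t_a = 12/2 = 6; v_peak = 12
d_cruise = 114 − 72 = 42; t_c = 42/12 = 7/2
T = 2·6 + 7/2 = 31/2

t_a=6 t_c=7/2 v_peak=12 T=31/2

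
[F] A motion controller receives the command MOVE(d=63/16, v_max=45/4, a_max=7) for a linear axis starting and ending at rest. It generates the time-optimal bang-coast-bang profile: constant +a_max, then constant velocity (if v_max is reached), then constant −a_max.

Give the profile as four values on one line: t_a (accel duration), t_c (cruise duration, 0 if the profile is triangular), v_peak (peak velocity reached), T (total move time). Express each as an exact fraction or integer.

vₘ²/aₘ = (45/4)²/7 = 2025/112
63/16 < 2025/112 → triangular
v_peak = √(63/16·7) = √(441/16) = 21/4
t_a = (21/4)/7 = 3/4; t_c = 0
T = 2·3/4 = 3/2

t_a=3/4 t_c=0 v_peak=21/4 T=3/2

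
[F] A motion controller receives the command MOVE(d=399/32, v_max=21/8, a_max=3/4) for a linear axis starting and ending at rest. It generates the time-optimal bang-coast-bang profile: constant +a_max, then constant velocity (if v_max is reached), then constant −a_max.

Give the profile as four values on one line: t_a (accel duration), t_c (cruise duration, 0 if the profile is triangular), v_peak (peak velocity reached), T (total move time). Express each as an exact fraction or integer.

t_a=7/2 t_c=5/4 v_peak=21/8 T=33/4

v_max²/a_max = (21/8)²/(3/4) = 147/16
399/32 ≥ 147/16 ⇒ cruise phase
t_a = (21/8)/(3/4) = 7/2; v_peak = 21/8
d_cruise = 399/32 − 147/16 = 105/32; t_c = (105/32)/(21/8) = 5/4
T = 2·7/2 + 5/4 = 33/4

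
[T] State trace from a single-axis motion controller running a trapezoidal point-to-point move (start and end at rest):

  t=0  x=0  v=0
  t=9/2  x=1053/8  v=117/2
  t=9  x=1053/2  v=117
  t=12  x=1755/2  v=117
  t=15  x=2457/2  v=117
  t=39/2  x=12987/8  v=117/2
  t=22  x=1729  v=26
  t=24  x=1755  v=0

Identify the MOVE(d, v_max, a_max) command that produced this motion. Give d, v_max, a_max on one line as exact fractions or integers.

d=1755 v_max=117 a_max=13

final state: t=24, x=1755, v=0 → d = 1755
a_max = (117/2−0)/(9/2−0) = 13
max v = 117 over t∈[9,15] → v_max = 117
check: 117·(9+6) = 1755 ✓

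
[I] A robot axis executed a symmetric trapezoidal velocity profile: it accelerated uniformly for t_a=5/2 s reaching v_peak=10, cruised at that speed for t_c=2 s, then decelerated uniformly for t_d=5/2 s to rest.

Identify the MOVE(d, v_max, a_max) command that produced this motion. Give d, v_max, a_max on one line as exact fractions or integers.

a_max = 10/(5/2) = 4
d_a = ½·10·5/2 = 25/2; d_c = 10·2 = 20
d = 2·25/2 + 20 = 45
t_c = 2 > 0 so v_max = 10

d=45 v_max=10 a_max=4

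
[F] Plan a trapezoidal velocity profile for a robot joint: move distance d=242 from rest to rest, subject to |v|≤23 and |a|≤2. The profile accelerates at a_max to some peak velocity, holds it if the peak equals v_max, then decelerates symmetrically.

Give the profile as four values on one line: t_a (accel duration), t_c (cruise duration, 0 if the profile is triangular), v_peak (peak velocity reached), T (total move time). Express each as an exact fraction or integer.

(v_max)²/a_max = 23²/2 = 529/2
242 < 529/2 ⇒ no cruise
v_peak = √(242·2) = √484 = 22
t_a = 22/2 = 11; t_c = 0
T = 2·11 = 22

t_a=11 t_c=0 v_peak=22 T=22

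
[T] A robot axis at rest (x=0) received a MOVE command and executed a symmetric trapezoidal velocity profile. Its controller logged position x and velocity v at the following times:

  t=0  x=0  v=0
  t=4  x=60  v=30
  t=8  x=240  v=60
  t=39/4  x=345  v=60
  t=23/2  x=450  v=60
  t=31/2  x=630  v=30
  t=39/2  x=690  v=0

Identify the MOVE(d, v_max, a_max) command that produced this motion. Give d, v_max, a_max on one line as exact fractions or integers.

final state: t=39/2, x=690, v=0 → d = 690
a_max = (30−0)/(4−0) = 15/2
max v = 60 over t∈[8,23/2] → v_max = 60
check: 60·(8+7/2) = 690 ✓

d=690 v_max=60 a_max=15/2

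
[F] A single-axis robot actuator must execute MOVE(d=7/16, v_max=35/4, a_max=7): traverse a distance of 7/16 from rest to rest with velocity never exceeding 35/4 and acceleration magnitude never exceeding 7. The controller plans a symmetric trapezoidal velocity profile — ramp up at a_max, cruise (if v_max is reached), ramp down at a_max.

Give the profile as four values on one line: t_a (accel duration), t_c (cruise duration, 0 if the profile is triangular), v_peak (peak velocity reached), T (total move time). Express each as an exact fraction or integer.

v_max²/a_max = (35/4)²/7 = 175/16
7/16 < 175/16 → triangular
v_peak = √(7/16·7) = √(49/16) = 7/4
t_a = (7/4)/7 = 1/4; t_c = 0
T = 2·1/4 = 1/2

t_a=1/4 t_c=0 v_peak=7/4 T=1/2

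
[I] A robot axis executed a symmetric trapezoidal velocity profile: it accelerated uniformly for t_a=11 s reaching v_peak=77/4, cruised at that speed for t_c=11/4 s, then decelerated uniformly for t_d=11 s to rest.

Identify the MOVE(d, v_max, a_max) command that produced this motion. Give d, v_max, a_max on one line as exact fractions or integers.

a_max = (77/4)/11 = 7/4
d_a = ½·77/4·11 = 847/8; d_c = 77/4·11/4 = 847/16
d = 2·847/8 + 847/16 = 4235/16
t_c = 11/4 > 0 ⇒ limit active, v_max = 77/4

d=4235/16 v_max=77/4 a_max=7/4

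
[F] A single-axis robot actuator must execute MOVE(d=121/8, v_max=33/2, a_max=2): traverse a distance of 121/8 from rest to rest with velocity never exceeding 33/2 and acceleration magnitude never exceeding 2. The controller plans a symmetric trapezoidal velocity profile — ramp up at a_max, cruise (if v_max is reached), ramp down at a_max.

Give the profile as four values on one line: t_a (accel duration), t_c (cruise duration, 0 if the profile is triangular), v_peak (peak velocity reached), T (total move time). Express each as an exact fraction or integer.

t_a=11/4 t_c=0 v_peak=11/2 T=11/2

vₘ²/aₘ = (33/2)²/2 = 1089/8
121/8 < 1089/8 so t_c = 0
v_peak = √(121/8·2) = √(121/4) = 11/2
t_a = (11/2)/2 = 11/4; t_c = 0
T = 2·11/4 = 11/2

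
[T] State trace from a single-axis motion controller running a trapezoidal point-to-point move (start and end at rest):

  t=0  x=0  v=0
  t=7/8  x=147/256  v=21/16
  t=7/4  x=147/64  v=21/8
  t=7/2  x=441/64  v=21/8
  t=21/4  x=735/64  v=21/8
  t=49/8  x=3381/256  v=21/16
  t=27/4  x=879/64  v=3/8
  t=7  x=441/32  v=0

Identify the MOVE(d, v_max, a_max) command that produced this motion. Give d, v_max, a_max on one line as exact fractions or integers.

d=441/32 v_max=21/8 a_max=3/2

final state: t=7, x=441/32, v=0 → d = 441/32
a_max = (21/16−0)/(7/8−0) = 3/2
max v = 21/8 over t∈[7/4,21/4] → v_max = 21/8
check: 21/8·(7/4+7/2) = 441/32 ✓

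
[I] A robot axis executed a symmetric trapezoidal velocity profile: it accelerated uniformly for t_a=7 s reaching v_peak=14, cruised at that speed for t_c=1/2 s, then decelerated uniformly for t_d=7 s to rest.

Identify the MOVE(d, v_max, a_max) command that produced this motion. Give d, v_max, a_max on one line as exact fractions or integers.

d=105 v_max=14 a_max=2

a_max = 14/7 = 2
d_a = ½·14·7 = 49; d_c = 14·1/2 = 7
d = 2·49 + 7 = 105
t_c = 1/2 > 0 ⇒ limit active, v_max = 14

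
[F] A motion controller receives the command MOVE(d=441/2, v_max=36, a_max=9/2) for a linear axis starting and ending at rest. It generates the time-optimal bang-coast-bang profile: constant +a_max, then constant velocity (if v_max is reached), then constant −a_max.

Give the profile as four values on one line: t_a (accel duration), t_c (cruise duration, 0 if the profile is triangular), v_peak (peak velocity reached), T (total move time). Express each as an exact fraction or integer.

vₘ²/aₘ = 36²/(9/2) = 288
441/2 < 288 → triangular
v_peak = √(441/2·9/2) = √(3969/4) = 63/2
t_a = (63/2)/(9/2) = 7; t_c = 0
T = 2·7 = 14

t_a=7 t_c=0 v_peak=63/2 T=14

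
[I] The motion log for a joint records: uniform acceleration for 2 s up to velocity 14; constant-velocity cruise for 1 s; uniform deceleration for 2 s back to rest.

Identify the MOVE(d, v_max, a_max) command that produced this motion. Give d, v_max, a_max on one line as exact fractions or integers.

d=42 v_max=14 a_max=7

a_max = 14/2 = 7
d_a = ½·14·2 = 14; d_c = 14·1 = 14
d = 2·14 + 14 = 42
t_c = 1 > 0 → v_max = v_peak = 14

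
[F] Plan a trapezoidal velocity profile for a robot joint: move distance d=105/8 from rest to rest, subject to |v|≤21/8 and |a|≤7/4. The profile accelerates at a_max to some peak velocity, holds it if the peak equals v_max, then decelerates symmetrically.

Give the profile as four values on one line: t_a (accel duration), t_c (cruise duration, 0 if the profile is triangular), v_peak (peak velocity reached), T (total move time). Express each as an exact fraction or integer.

(v_max)²/a_max = (21/8)²/(7/4) = 63/16
105/8 ≥ 63/16 → trapezoidal
t_a = (21/8)/(7/4) = 3/2; v_peak = 21/8
d_cruise = 105/8 − 63/16 = 147/16; t_c = (147/16)/(21/8) = 7/2
T = 2·3/2 + 7/2 = 13/2

t_a=3/2 t_c=7/2 v_peak=21/8 T=13/2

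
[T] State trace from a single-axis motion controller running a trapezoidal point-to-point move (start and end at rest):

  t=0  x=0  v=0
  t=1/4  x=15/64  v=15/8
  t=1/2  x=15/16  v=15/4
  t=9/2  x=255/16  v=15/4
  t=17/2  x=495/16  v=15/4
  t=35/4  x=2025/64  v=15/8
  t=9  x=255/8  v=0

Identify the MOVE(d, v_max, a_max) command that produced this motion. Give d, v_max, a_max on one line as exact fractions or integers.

final state: t=9, x=255/8, v=0 → d = 255/8
a_max = (15/8−0)/(1/4−0) = 15/2
max v = 15/4 over t∈[1/2,17/2] → v_max = 15/4
check: 15/4·(1/2+8) = 255/8 ✓

d=255/8 v_max=15/4 a_max=15/2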